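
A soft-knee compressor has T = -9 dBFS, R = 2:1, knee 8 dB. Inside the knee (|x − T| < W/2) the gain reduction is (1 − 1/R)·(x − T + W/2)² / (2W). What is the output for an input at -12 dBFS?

-12.03125 dBFS

x − T + W/2 = -12 − (-9) + 4 = 1.
GR = (1 − 1/2) × 1² / 16 = 0.5 × 1 / 16 = 0.03125 dB.
Output = -12 − 0.03125 = -12.03125 dBFS.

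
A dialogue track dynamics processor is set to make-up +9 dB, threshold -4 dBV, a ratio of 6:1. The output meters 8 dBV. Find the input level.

14 dBV

Before make-up, the level was 8 − 9 = -1 dBV.
The compressed level sits -1 − (-4) = 3 dB over threshold.
Before 6:1 compression the overshoot was 3 × 6 = 18 dB, so input = -4 + 18 = 14 dBV.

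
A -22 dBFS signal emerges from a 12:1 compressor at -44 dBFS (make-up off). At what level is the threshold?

Input is 24 dB above T (since output overshoot × R = input overshoot: (-44 − T)·12 = -22 − T gives T = -46 dBFS).
Check: -46 + (-22 − (-46))/12 = -46 + 2 = -44 dBFS. ✓

-46 dBFS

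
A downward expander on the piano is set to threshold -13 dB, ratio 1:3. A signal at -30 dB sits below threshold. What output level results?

The input is 17 dB below the -13 dB threshold.
A 1:3 expander multiplies undershoot by 3: 17 × 3 = 51 dB below threshold.
Output = -13 − 51 = -64 dB.

-64 dB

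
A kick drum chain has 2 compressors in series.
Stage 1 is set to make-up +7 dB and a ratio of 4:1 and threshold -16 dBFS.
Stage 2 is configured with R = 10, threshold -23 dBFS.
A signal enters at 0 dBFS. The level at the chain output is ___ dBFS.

-21.2 dBFS

Stage 1: overshoot 16 dB → 16/4 = 4 dB → -12 dBFS; +7 dB make-up → -5 dBFS.
Stage 2: overshoot 18 dB → 18/10 = 1.8 dB → -21.2 dBFS.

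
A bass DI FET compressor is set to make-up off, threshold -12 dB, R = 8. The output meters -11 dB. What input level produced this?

That's 1 dB above the -12 dB threshold.
Undo the ratio: input overshoot = 1 × 8 = 8 dB, giving input = -4 dB.

-4 dB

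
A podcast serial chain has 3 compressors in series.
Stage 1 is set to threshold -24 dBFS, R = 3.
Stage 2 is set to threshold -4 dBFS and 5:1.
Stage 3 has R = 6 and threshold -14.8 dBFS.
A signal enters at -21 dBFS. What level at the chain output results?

-23 dBFS

Stage 1: overshoot 3 dB → 3/3 = 1 dB → -23 dBFS.
Stage 2: -23 dBFS ≤ -4 dBFS, so stage 2 doesn't engage; output -23 dBFS.
Stage 3: -23 dBFS ≤ -14.8 dBFS, so stage 3 doesn't engage; output -23 dBFS.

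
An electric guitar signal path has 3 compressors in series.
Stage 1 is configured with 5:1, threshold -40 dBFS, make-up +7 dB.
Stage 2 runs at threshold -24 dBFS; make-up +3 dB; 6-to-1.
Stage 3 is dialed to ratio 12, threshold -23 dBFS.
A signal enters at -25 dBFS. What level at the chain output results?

-27 dBFS

Stage 1: -25 dBFS is 15 dB over -40 dBFS; at 5:1 that becomes 3 dB over, giving -37 dBFS; +7 dB make-up → -30 dBFS.
Stage 2: -30 dBFS is at or below the -24 dBFS threshold — no compression; make-up brings it to -27 dBFS.
Stage 3: below threshold (-27 ≤ -23); passes unchanged; output -27 dBFS.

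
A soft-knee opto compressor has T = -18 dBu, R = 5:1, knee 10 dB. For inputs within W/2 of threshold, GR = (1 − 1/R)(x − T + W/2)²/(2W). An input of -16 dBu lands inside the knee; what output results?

-17.96 dBu

x − T + W/2 = -16 − (-18) + 5 = 7.
GR = (1 − 1/5) × 7² / 20 = 0.8 × 49 / 20 = 1.96 dB.
Output = -16 − 1.96 = -17.96 dBu.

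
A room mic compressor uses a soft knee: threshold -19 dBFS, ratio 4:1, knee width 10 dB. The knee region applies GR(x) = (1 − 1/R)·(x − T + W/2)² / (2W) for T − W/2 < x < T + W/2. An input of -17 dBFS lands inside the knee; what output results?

x − T + W/2 = -17 − (-19) + 5 = 7.
GR = (1 − 1/4) × 7² / 20 = 0.75 × 49 / 20 = 1.8375 dB.
Output = -17 − 1.8375 = -18.8375 dBFS.

-18.8375 dBFS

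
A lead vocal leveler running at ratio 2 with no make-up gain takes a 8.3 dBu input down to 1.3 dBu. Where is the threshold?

-5.7 dBu

Gain reduction = 8.3 − 1.3 = 7 dB; output overshoot = GR / (R − 1) = 7 / 1 = 7 dB.
Threshold = output − output overshoot = 1.3 − 7 = -5.7 dBu.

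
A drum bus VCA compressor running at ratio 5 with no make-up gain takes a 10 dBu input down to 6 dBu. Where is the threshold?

Gain reduction = 10 − 6 = 4 dB; output overshoot = GR / (R − 1) = 4 / 4 = 1 dB.
Threshold = output − output overshoot = 6 − 1 = 5 dBu.

5 dBu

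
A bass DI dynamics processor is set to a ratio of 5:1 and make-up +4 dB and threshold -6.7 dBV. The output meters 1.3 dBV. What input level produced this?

Remove make-up: 1.3 − 4 = -2.7 dBV.
The compressed level sits -2.7 − (-6.7) = 4 dB over threshold.
Before 5:1 compression the overshoot was 4 × 5 = 20 dB, so input = -6.7 + 20 = 13.3 dBV.

13.3 dBV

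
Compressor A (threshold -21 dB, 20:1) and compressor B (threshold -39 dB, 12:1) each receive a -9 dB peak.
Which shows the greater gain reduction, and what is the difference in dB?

A: overshoot 12 dB → output overshoot 0.6 dB → GR 11.4 dB.
B: overshoot 30 dB → output overshoot 2.5 dB → GR 27.5 dB.
B applies 16.1 dB more gain reduction.

B, by 16.1 dB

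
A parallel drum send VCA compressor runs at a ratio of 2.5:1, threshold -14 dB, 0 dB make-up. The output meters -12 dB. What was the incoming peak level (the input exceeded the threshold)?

That's 2 dB above the -14 dB threshold.
Undo the ratio: input overshoot = 2 × 2.5 = 5 dB, giving input = -9 dB.

-9 dB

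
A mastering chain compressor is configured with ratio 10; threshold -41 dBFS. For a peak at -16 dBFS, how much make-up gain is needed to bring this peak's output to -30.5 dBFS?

Overshoot 25 dB → 25/10 = 2.5 dB after compression, so the compressed level is -41 + 2.5 = -38.5 dBFS.
Make-up = target − compressed = -30.5 − (-38.5) = 8 dB.

8 dB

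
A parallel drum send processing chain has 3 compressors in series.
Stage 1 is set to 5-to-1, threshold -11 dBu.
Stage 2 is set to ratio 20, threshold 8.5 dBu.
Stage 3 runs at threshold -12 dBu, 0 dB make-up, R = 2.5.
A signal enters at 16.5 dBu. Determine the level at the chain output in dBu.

Stage 1: 16.5 dBu is 27.5 dB over -11 dBu; at 5:1 that becomes 5.5 dB over, giving -5.5 dBu.
Stage 2: -5.5 dBu ≤ 8.5 dBu, so stage 2 doesn't engage; output -5.5 dBu.
Stage 3: -5.5 dBu is 6.5 dB over -12 dBu; at 2.5:1 that becomes 2.6 dB over, giving -9.4 dBu.

-9.4 dBu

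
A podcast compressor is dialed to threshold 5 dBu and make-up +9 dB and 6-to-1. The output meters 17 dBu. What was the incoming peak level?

23 dBu

Stripping the +9 dB make-up gives 8 dBu at the gain stage.
That's 3 dB above the 5 dBu threshold.
Before 6:1 compression the overshoot was 3 × 6 = 18 dB, so input = 5 + 18 = 23 dBu.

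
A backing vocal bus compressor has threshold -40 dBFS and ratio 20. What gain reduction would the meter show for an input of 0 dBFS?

Overshoot = 0 − (-40) = 40 dB.
At 20:1, output sits 40/20 = 2 dB above threshold.
So the signal is attenuated by 40 − 2 = 38 dB.

38 dB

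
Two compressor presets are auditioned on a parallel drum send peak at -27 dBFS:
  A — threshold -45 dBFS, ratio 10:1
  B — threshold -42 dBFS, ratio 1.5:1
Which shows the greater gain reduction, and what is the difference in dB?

A: GR = 18 − 18/10 = 16.2 dB.
B: GR = 15 − 15/1.5 = 5 dB.
A reduces 11.2 dB more.

A, by 11.2 dB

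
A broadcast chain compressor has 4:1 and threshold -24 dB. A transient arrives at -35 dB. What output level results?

-35 dB is 11 dB below the -24 dB threshold, so no gain reduction is applied.
Output = input = -35 dB.

-35 dB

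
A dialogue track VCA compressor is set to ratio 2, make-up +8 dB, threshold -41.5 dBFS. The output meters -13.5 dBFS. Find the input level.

-1.5 dBFS

Stripping the +8 dB make-up gives -21.5 dBFS at the gain stage.
Post-compression overshoot = -21.5 − (-41.5) = 20 dB.
Input overshoot = R × output overshoot = 40 dB → input = -41.5 + 40 = -1.5 dBFS.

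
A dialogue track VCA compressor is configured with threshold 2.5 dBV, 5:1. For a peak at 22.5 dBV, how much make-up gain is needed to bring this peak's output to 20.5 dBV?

The peak compresses to 2.5 + 20/5 = 6.5 dBV.
To reach 20.5 dBV requires 20.5 − 6.5 = 14 dB of make-up.

14 dB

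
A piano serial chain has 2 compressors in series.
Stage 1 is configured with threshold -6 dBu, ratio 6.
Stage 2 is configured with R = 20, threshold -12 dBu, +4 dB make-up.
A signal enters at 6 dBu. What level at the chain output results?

Stage 1: overshoot 12 dB → 12/6 = 2 dB → -4 dBu.
Stage 2: 8 dB above -12 dBu, reduced 20:1 to 0.4 dB above → -11.6 dBu; +4 dB make-up → -7.6 dBu.

-7.6 dBu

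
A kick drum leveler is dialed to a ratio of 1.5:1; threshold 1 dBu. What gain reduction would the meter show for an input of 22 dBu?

Overshoot = 22 − 1 = 21 dB.
After 1.5:1 compression the overshoot becomes 21/1.5 = 14 dB.
GR = overshoot in − overshoot out = 21 − 14 = 7 dB.

7 dB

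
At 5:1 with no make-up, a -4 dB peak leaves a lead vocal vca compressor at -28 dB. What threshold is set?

Input is 30 dB above T (since output overshoot × R = input overshoot: (-28 − T)·5 = -4 − T gives T = -34 dB).
Check: -34 + (-4 − (-34))/5 = -34 + 6 = -28 dB. ✓

-34 dB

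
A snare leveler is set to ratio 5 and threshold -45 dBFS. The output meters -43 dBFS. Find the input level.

-35 dBFS

Post-compression overshoot = -43 − (-45) = 2 dB.
Undo the ratio: input overshoot = 2 × 5 = 10 dB, giving input = -35 dBFS.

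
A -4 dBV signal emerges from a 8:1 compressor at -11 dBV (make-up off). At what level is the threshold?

-12 dBV

Let T be the threshold. Output overshoot = (input overshoot)/R, so -11 − T = (-4 − T)/8.
8·(-11 − T) = -4 − T → 7·T = -88 − (-4) = -84.
T = -84/7 = -12 dBV.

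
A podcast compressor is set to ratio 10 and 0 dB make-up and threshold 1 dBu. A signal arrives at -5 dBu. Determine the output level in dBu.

-5 dBu is 6 dB below the 1 dBu threshold, so no gain reduction is applied.
Output = input = -5 dBu.

-5 dBu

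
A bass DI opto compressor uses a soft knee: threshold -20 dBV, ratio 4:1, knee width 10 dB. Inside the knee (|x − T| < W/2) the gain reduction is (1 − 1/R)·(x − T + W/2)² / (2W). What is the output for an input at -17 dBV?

-19.4 dBV

x − T + W/2 = -17 − (-20) + 5 = 8.
GR = (1 − 1/4) × 8² / 20 = 0.75 × 64 / 20 = 2.4 dB.
Output = -17 − 2.4 = -19.4 dBV.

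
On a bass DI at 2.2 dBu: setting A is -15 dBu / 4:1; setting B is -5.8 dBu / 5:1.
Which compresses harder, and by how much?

A, by 6.5 dB

A: GR = 17.2 − 17.2/4 = 12.9 dB.
B: GR = 8 − 8/5 = 6.4 dB.
A reduces 6.5 dB more.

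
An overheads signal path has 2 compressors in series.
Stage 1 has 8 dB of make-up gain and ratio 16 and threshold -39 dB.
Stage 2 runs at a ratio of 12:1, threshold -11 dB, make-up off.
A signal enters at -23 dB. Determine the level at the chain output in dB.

Stage 1: overshoot 16 dB → 16/16 = 1 dB → -38 dB; +8 dB make-up → -30 dB.
Stage 2: -30 dB is at or below the -11 dB threshold — no compression; output -30 dB.

-30 dB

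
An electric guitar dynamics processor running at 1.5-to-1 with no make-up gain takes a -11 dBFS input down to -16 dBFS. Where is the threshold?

Input is 15 dB above T (since output overshoot × R = input overshoot: (-16 − T)·1.5 = -11 − T gives T = -26 dBFS).
Check: -26 + (-11 − (-26))/1.5 = -26 + 10 = -16 dBFS. ✓

-26 dBFS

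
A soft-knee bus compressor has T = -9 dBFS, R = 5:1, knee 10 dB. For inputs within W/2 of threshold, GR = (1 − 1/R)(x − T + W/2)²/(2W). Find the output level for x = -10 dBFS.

x − T + W/2 = -10 − (-9) + 5 = 4.
GR = (1 − 1/5) × 4² / 20 = 0.8 × 16 / 20 = 0.64 dB.
Output = -10 − 0.64 = -10.64 dBFS.

-10.64 dBFS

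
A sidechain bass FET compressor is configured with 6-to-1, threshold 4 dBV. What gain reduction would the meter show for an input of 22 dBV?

Overshoot = 22 − 4 = 18 dB.
At 6:1, output sits 18/6 = 3 dB above threshold.
Gain reduction = 18 − 3 = 15 dB.

15 dB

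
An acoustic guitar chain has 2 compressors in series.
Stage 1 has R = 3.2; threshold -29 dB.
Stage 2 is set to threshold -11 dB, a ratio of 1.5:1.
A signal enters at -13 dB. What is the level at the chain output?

-24 dB

Stage 1: overshoot 16 dB → 16/3.2 = 5 dB → -24 dB.
Stage 2: below threshold (-24 ≤ -11); passes unchanged; output -24 dB.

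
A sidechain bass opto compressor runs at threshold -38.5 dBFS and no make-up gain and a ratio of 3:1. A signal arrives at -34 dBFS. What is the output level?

-37 dBFS

Overshoot: -34 − (-38.5) = 4.5 dB.
3:1 compression reduces that to 4.5/3 = 1.5 dB over.
So the level is -38.5 + 1.5 = -37 dBFS.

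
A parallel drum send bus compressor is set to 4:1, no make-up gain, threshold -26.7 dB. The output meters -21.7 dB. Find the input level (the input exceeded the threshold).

-6.7 dB

Post-compression overshoot = -21.7 − (-26.7) = 5 dB.
Undo the ratio: input overshoot = 5 × 4 = 20 dB, giving input = -6.7 dB.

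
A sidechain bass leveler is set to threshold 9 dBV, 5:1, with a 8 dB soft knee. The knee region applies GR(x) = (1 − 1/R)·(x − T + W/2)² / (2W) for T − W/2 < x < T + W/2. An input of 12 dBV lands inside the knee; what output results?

9.55 dBV

x − T + W/2 = 12 − 9 + 4 = 7.
GR = (1 − 1/5) × 7² / 16 = 0.8 × 49 / 16 = 2.45 dB.
Output = 12 − 2.45 = 9.55 dBV.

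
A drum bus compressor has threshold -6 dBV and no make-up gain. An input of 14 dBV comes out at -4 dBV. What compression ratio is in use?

10:1

Input overshoot = 14 − (-6) = 20 dB; output overshoot = -4 − (-6) = 2 dB.
Ratio = 20 / 2 = 10.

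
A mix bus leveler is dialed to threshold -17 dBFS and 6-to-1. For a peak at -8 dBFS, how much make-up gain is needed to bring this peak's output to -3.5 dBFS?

Overshoot 9 dB → 9/6 = 1.5 dB after compression, so the compressed level is -17 + 1.5 = -15.5 dBFS.
Make-up = target − compressed = -3.5 − (-15.5) = 12 dB.

12 dB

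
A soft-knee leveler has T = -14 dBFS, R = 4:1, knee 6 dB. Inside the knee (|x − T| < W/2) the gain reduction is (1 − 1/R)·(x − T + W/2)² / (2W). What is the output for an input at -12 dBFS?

x − T + W/2 = -12 − (-14) + 3 = 5.
GR = (1 − 1/4) × 5² / 12 = 0.75 × 25 / 12 = 1.5625 dB.
Output = -12 − 1.5625 = -13.5625 dBFS.

-13.5625 dBFS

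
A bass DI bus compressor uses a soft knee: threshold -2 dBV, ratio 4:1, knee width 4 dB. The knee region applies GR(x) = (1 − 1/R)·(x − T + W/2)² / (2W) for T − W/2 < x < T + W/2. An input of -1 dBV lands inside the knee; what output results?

-1.84375 dBV

x − T + W/2 = -1 − (-2) + 2 = 3.
GR = (1 − 1/4) × 3² / 8 = 0.75 × 9 / 8 = 0.84375 dB.
Output = -1 − 0.84375 = -1.84375 dBV.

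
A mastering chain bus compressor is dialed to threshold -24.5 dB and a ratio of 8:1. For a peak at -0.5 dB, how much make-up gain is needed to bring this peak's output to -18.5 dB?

3 dB

Without make-up, output = threshold + overshoot/8 = -24.5 + 3 = -21.5 dB.
Gap to target: 3 dB.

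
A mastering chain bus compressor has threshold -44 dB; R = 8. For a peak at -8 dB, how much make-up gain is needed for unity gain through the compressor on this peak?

31.5 dB

The peak compresses to -44 + 36/8 = -39.5 dB.
To reach -8 dB requires -8 − (-39.5) = 31.5 dB of make-up.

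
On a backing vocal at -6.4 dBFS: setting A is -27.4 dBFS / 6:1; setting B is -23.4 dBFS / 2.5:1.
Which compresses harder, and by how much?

A: GR = 21 − 21/6 = 17.5 dB.
B: GR = 17 − 17/2.5 = 10.2 dB.
A reduces 7.3 dB more.

A, by 7.3 dB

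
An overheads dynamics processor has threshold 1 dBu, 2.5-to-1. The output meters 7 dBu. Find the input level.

16 dBu

Post-compression overshoot = 7 − 1 = 6 dB.
Before 2.5:1 compression the overshoot was 6 × 2.5 = 15 dB, so input = 1 + 15 = 16 dBu.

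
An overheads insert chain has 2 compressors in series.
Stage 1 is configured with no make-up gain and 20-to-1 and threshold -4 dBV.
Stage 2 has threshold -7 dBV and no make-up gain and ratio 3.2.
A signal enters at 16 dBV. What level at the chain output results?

-5.75 dBV

Stage 1: 16 dBV is 20 dB over -4 dBV; at 20:1 that becomes 1 dB over, giving -3 dBV.
Stage 2: overshoot 4 dB → 4/3.2 = 1.25 dB → -5.75 dBV.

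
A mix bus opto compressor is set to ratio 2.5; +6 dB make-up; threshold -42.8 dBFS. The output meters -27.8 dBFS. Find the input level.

Remove make-up: -27.8 − 6 = -33.8 dBFS.
That's 9 dB above the -42.8 dBFS threshold.
Input overshoot = R × output overshoot = 22.5 dB → input = -42.8 + 22.5 = -20.3 dBFS.

-20.3 dBFS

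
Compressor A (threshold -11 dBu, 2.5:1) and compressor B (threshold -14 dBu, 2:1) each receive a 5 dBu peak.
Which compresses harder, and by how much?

A, by 0.1 dB

A: overshoot 16 dB → output overshoot 6.4 dB → GR 9.6 dB.
B: overshoot 19 dB → output overshoot 9.5 dB → GR 9.5 dB.
Difference: 0.1 dB in favour of A.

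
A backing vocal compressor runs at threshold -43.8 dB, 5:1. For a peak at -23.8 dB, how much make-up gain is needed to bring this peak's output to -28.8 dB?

The peak compresses to -43.8 + 20/5 = -39.8 dB.
To reach -28.8 dB requires -28.8 − (-39.8) = 11 dB of make-up.

11 dB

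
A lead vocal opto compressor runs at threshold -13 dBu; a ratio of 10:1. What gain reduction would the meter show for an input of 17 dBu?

Overshoot = 17 − (-13) = 30 dB.
After 10:1 compression the overshoot becomes 30/10 = 3 dB.
So the signal is attenuated by 30 − 3 = 27 dB.

27 dB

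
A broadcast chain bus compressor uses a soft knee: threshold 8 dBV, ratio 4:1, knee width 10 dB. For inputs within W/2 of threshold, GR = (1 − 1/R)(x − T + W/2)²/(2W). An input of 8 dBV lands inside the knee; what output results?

x − T + W/2 = 8 − 8 + 5 = 5.
GR = (1 − 1/4) × 5² / 20 = 0.75 × 25 / 20 = 0.9375 dB.
Output = 8 − 0.9375 = 7.0625 dBV.

7.0625 dBV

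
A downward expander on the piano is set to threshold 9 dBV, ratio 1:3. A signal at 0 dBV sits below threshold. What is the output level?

The input is 9 dB below the 9 dBV threshold.
A 1:3 expander multiplies undershoot by 3: 9 × 3 = 27 dB below threshold.
Output = 9 − 27 = -18 dBV.

-18 dBV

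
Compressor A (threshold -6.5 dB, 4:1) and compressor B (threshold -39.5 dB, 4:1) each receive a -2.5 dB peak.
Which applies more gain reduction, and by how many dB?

A: overshoot 4 dB → output overshoot 1 dB → GR 3 dB.
B: overshoot 37 dB → output overshoot 9.25 dB → GR 27.75 dB.
B reduces 24.75 dB more.

B, by 24.75 dB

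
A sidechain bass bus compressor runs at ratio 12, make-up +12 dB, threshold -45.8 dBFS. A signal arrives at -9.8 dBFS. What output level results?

-30.8 dBFS

-9.8 dBFS sits 36 dB over threshold.
At 12:1 the overshoot is divided by 12, leaving 3 dB above threshold.
That puts the output at -42.8 dBFS; make-up adds 12 dB, giving -30.8 dBFS.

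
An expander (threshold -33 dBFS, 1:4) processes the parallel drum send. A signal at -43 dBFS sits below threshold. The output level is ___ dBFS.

-73 dBFS

The input is 10 dB below the -33 dBFS threshold.
A 1:4 expander multiplies undershoot by 4: 10 × 4 = 40 dB below threshold.
Output = -33 − 40 = -73 dBFS.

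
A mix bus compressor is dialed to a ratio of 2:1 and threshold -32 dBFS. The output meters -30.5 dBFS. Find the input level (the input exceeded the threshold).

-29 dBFS

Post-compression overshoot = -30.5 − (-32) = 1.5 dB.
Before 2:1 compression the overshoot was 1.5 × 2 = 3 dB, so input = -32 + 3 = -29 dBFS.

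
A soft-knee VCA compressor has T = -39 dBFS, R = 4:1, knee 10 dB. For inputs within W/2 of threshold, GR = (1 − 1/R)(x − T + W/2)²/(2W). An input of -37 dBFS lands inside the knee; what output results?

x − T + W/2 = -37 − (-39) + 5 = 7.
GR = (1 − 1/4) × 7² / 20 = 0.75 × 49 / 20 = 1.8375 dB.
Output = -37 − 1.8375 = -38.8375 dBFS.

-38.8375 dBFS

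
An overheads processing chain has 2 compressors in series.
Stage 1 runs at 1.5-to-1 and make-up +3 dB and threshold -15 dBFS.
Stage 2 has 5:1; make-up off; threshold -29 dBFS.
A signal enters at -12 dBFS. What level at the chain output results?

Stage 1: overshoot 3 dB → 3/1.5 = 2 dB → -13 dBFS; +3 dB make-up → -10 dBFS.
Stage 2: 19 dB above -29 dBFS, reduced 5:1 to 3.8 dB above → -25.2 dBFS.

-25.2 dBFS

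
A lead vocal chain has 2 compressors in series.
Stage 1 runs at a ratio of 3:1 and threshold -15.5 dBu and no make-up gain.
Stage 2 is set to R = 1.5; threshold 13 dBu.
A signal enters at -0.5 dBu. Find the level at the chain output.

Stage 1: 15 dB above -15.5 dBu, reduced 3:1 to 5 dB above → -10.5 dBu.
Stage 2: below threshold (-10.5 ≤ 13); passes unchanged; output -10.5 dBu.

-10.5 dBu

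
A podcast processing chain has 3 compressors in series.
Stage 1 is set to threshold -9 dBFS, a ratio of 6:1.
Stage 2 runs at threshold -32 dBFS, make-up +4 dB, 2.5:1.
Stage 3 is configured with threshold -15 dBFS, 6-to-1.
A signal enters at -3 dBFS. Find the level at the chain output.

-18.4 dBFS

Stage 1: 6 dB above -9 dBFS, reduced 6:1 to 1 dB above → -8 dBFS.
Stage 2: -8 dBFS is 24 dB over -32 dBFS; at 2.5:1 that becomes 9.6 dB over, giving -22.4 dBFS; +4 dB make-up → -18.4 dBFS.
Stage 3: -18.4 dBFS is at or below the -15 dBFS threshold — no compression; output -18.4 dBFS.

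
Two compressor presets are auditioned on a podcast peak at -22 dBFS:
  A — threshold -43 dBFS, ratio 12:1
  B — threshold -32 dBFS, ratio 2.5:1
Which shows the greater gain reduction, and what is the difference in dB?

A: GR = 21 − 21/12 = 19.25 dB.
B: GR = 10 − 10/2.5 = 6 dB.
A applies 13.25 dB more gain reduction.

A, by 13.25 dB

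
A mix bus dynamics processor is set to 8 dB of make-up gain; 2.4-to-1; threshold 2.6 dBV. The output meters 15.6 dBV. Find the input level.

Remove make-up: 15.6 − 8 = 7.6 dBV.
Post-compression overshoot = 7.6 − 2.6 = 5 dB.
Undo the ratio: input overshoot = 5 × 2.4 = 12 dB, giving input = 14.6 dBV.

14.6 dBV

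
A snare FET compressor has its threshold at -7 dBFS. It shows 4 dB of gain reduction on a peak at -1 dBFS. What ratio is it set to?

3:1

Input overshoot = -1 − (-7) = 6 dB.
Output overshoot = 6 − 4 = 2 dB.
Ratio = input overshoot / output overshoot = 6 / 2 = 3.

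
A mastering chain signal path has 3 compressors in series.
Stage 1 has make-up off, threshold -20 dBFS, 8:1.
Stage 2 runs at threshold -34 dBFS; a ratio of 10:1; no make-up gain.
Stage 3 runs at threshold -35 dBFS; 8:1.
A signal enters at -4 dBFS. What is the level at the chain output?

Stage 1: overshoot 16 dB → 16/8 = 2 dB → -18 dBFS.
Stage 2: 16 dB above -34 dBFS, reduced 10:1 to 1.6 dB above → -32.4 dBFS.
Stage 3: overshoot 2.6 dB → 2.6/8 = 0.325 dB → -34.675 dBFS.

-34.675 dBFS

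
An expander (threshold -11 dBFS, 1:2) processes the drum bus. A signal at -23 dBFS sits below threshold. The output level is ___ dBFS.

Undershoot = (-11) − (-23) = 12 dB.
At 1:2, that expands to 24 dB under threshold.
Output = -11 − 24 = -35 dBFS.

-35 dBFS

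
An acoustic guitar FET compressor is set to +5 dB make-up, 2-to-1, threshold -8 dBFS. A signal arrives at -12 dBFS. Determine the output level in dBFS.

-12 dBFS is 4 dB below the -8 dBFS threshold, so no gain reduction is applied.
Make-up gain adds 5 dB: -12 + 5 = -7 dBFS.

-7 dBFS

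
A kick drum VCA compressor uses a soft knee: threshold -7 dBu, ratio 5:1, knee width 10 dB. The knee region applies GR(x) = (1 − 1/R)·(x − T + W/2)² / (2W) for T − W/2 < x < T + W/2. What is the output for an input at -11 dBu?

x − T + W/2 = -11 − (-7) + 5 = 1.
GR = (1 − 1/5) × 1² / 20 = 0.8 × 1 / 20 = 0.04 dB.
Output = -11 − 0.04 = -11.04 dBu.

-11.04 dBu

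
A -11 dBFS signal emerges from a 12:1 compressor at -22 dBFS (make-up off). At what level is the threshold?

Gain reduction = -11 − (-22) = 11 dB; output overshoot = GR / (R − 1) = 11 / 11 = 1 dB.
Threshold = output − output overshoot = -22 − 1 = -23 dBFS.

-23 dBFS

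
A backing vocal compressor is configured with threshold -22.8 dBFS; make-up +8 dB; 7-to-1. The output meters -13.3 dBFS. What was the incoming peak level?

Before make-up, the level was -13.3 − 8 = -21.3 dBFS.
Post-compression overshoot = -21.3 − (-22.8) = 1.5 dB.
Input overshoot = R × output overshoot = 10.5 dB → input = -22.8 + 10.5 = -12.3 dBFS.

-12.3 dBFS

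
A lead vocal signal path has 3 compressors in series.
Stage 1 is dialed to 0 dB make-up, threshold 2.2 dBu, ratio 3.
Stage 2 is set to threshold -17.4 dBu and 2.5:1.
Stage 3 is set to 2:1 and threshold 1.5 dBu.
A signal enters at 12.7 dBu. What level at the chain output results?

Stage 1: overshoot 10.5 dB → 10.5/3 = 3.5 dB → 5.7 dBu.
Stage 2: 23.1 dB above -17.4 dBu, reduced 2.5:1 to 9.24 dB above → -8.16 dBu.
Stage 3: -8.16 dBu ≤ 1.5 dBu, so stage 3 doesn't engage; output -8.16 dBu.

-8.16 dBu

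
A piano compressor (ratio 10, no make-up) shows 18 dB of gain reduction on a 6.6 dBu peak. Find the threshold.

-13.4 dBu

Let T be the threshold. Output overshoot = (input overshoot)/R, so -11.4 − T = (6.6 − T)/10.
10·(-11.4 − T) = 6.6 − T → 9·T = -114 − 6.6 = -120.6.
T = -120.6/9 = -13.4 dBu.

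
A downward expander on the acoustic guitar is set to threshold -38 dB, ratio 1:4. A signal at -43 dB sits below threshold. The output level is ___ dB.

Below threshold, a 1:4 expander applies gain = (4−1)×(T − x) of attenuation.
(4−1) × 5 = 15 dB, so output = -43 − 15 = -58 dB.

-58 dB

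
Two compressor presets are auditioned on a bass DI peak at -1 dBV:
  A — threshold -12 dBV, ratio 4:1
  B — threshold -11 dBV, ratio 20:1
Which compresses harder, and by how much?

B, by 1.25 dB

A: 11 dB over, compressed to 2.75 dB over, so 8.25 dB of GR.
B: 10 dB over, compressed to 0.5 dB over, so 9.5 dB of GR.
B reduces 1.25 dB more.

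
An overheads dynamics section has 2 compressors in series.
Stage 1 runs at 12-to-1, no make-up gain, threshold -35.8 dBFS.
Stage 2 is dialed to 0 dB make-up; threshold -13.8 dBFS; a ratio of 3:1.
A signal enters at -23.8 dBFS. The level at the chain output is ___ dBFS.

-34.8 dBFS

Stage 1: overshoot 12 dB → 12/12 = 1 dB → -34.8 dBFS.
Stage 2: -34.8 dBFS is at or below the -13.8 dBFS threshold — no compression; output -34.8 dBFS.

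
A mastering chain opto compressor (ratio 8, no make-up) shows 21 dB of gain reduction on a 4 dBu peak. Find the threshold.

Gain reduction = 4 − (-17) = 21 dB; output overshoot = GR / (R − 1) = 21 / 7 = 3 dB.
Threshold = output − output overshoot = -17 − 3 = -20 dBu.

-20 dBu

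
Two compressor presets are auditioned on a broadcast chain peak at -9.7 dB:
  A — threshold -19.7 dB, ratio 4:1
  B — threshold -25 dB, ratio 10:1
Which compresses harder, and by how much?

A: overshoot 10 dB → output overshoot 2.5 dB → GR 7.5 dB.
B: overshoot 15.3 dB → output overshoot 1.53 dB → GR 13.77 dB.
Difference: 6.27 dB in favour of B.

B, by 6.27 dB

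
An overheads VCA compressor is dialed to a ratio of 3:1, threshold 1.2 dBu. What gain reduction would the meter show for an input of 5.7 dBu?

3 dB

5.7 dBu exceeds the threshold by 4.5 dB.
After 3:1 compression the overshoot becomes 4.5/3 = 1.5 dB.
So the signal is attenuated by 4.5 − 1.5 = 3 dB.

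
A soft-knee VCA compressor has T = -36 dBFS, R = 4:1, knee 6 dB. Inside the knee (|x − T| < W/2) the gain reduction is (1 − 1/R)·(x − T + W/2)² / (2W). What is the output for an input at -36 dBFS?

-36.5625 dBFS

x − T + W/2 = -36 − (-36) + 3 = 3.
GR = (1 − 1/4) × 3² / 12 = 0.75 × 9 / 12 = 0.5625 dB.
Output = -36 − 0.5625 = -36.5625 dBFS.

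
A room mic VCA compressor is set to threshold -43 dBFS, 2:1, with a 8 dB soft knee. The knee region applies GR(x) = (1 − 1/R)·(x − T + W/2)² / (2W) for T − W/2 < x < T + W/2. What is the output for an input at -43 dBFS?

-43.5 dBFS

x − T + W/2 = -43 − (-43) + 4 = 4.
GR = (1 − 1/2) × 4² / 16 = 0.5 × 16 / 16 = 0.5 dB.
Output = -43 − 0.5 = -43.5 dBFS.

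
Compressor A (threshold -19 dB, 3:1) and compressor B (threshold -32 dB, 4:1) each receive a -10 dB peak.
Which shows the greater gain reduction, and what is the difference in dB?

A: GR = 9 − 9/3 = 6 dB.
B: GR = 22 − 22/4 = 16.5 dB.
Difference: 10.5 dB in favour of B.

B, by 10.5 dB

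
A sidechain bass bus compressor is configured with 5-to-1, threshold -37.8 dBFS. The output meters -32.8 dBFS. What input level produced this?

-12.8 dBFS

Post-compression overshoot = -32.8 − (-37.8) = 5 dB.
Input overshoot = R × output overshoot = 25 dB → input = -37.8 + 25 = -12.8 dBFS.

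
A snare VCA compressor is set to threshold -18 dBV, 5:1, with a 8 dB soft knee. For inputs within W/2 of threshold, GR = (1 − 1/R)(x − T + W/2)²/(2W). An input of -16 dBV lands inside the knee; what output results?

x − T + W/2 = -16 − (-18) + 4 = 6.
GR = (1 − 1/5) × 6² / 16 = 0.8 × 36 / 16 = 1.8 dB.
Output = -16 − 1.8 = -17.8 dBV.

-17.8 dBV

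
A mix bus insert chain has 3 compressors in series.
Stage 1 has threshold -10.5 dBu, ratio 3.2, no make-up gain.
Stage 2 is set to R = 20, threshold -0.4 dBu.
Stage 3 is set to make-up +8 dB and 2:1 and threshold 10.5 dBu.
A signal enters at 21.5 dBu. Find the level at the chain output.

7.5 dBu

Stage 1: 32 dB above -10.5 dBu, reduced 3.2:1 to 10 dB above → -0.5 dBu.
Stage 2: below threshold (-0.5 ≤ -0.4); passes unchanged; output -0.5 dBu.
Stage 3: -0.5 dBu is at or below the 10.5 dBu threshold — no compression; make-up brings it to 7.5 dBu.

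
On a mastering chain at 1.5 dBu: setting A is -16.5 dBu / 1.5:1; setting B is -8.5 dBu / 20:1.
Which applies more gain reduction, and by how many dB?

A: overshoot 18 dB → output overshoot 12 dB → GR 6 dB.
B: overshoot 10 dB → output overshoot 0.5 dB → GR 9.5 dB.
B applies 3.5 dB more gain reduction.

B, by 3.5 dB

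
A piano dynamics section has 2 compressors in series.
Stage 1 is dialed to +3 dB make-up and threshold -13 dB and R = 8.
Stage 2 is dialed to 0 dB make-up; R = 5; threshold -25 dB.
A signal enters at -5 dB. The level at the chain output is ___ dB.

Stage 1: -5 dB is 8 dB over -13 dB; at 8:1 that becomes 1 dB over, giving -12 dB; +3 dB make-up → -9 dB.
Stage 2: -9 dB is 16 dB over -25 dB; at 5:1 that becomes 3.2 dB over, giving -21.8 dB.

-21.8 dB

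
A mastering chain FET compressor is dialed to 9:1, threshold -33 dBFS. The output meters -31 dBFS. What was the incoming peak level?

-15 dBFS

Post-compression overshoot = -31 − (-33) = 2 dB.
Undo the ratio: input overshoot = 2 × 9 = 18 dB, giving input = -15 dBFS.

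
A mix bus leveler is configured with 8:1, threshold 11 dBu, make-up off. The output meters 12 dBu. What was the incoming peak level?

Post-compression overshoot = 12 − 11 = 1 dB.
Input overshoot = R × output overshoot = 8 dB → input = 11 + 8 = 19 dBu.

19 dBu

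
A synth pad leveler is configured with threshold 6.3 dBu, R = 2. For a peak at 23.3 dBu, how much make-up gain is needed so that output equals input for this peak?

Overshoot 17 dB → 17/2 = 8.5 dB after compression, so the compressed level is 6.3 + 8.5 = 14.8 dBu.
Make-up = target − compressed = 23.3 − 14.8 = 8.5 dB.

8.5 dB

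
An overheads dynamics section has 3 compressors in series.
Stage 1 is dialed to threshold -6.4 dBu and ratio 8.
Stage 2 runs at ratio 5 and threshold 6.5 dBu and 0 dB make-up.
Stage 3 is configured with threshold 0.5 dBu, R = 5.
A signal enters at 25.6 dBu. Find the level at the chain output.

Stage 1: overshoot 32 dB → 32/8 = 4 dB → -2.4 dBu.
Stage 2: -2.4 dBu ≤ 6.5 dBu, so stage 2 doesn't engage; output -2.4 dBu.
Stage 3: -2.4 dBu is at or below the 0.5 dBu threshold — no compression; output -2.4 dBu.

-2.4 dBu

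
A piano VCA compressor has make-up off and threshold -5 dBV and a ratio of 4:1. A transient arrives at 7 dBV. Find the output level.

-2 dBV

7 dBV sits 12 dB over threshold.
At 4:1 the overshoot is divided by 4, leaving 3 dB above threshold.
So the level is -5 + 3 = -2 dBV.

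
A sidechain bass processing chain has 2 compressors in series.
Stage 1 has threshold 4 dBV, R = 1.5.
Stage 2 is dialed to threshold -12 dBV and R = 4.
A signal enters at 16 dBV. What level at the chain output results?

-6 dBV

Stage 1: 16 dBV is 12 dB over 4 dBV; at 1.5:1 that becomes 8 dB over, giving 12 dBV.
Stage 2: 24 dB above -12 dBV, reduced 4:1 to 6 dB above → -6 dBV.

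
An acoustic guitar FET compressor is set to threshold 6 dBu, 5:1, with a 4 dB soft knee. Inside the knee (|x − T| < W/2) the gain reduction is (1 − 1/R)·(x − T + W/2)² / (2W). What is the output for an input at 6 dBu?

5.6 dBu

x − T + W/2 = 6 − 6 + 2 = 2.
GR = (1 − 1/5) × 2² / 8 = 0.8 × 4 / 8 = 0.4 dB.
Output = 6 − 0.4 = 5.6 dBu.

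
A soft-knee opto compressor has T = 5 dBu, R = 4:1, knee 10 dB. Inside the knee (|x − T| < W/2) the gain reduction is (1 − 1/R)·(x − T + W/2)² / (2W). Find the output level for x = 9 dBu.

x − T + W/2 = 9 − 5 + 5 = 9.
GR = (1 − 1/4) × 9² / 20 = 0.75 × 81 / 20 = 3.0375 dB.
Output = 9 − 3.0375 = 5.9625 dBu.

5.9625 dBu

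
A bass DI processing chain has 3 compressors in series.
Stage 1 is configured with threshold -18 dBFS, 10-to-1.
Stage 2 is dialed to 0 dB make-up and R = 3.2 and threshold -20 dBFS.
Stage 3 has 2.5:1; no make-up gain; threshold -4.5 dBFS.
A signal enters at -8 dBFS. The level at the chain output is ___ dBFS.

Stage 1: overshoot 10 dB → 10/10 = 1 dB → -17 dBFS.
Stage 2: 3 dB above -20 dBFS, reduced 3.2:1 to 0.9375 dB above → -19.0625 dBFS.
Stage 3: -19.0625 dBFS is at or below the -4.5 dBFS threshold — no compression; output -19.0625 dBFS.

-19.0625 dBFS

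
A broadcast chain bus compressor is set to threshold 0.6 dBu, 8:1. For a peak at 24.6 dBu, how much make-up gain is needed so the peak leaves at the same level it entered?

Overshoot 24 dB → 24/8 = 3 dB after compression, so the compressed level is 0.6 + 3 = 3.6 dBu.
Make-up = target − compressed = 24.6 − 3.6 = 21 dB.

21 dB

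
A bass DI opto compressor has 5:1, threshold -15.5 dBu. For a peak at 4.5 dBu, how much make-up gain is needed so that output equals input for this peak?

Overshoot 20 dB → 20/5 = 4 dB after compression, so the compressed level is -15.5 + 4 = -11.5 dBu.
Make-up = target − compressed = 4.5 − (-11.5) = 16 dB.

16 dB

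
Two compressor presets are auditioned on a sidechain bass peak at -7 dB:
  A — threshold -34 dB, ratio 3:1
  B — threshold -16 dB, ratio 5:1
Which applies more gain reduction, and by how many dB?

A: 27 dB over, compressed to 9 dB over, so 18 dB of GR.
B: 9 dB over, compressed to 1.8 dB over, so 7.2 dB of GR.
A applies 10.8 dB more gain reduction.

A, by 10.8 dB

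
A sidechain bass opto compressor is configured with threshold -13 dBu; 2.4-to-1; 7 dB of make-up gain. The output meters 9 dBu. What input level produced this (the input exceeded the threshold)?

Remove make-up: 9 − 7 = 2 dBu.
That's 15 dB above the -13 dBu threshold.
Before 2.4:1 compression the overshoot was 15 × 2.4 = 36 dB, so input = -13 + 36 = 23 dBu.

23 dBu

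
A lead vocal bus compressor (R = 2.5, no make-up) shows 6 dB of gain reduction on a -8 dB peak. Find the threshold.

Gain reduction = -8 − (-14) = 6 dB; output overshoot = GR / (R − 1) = 6 / 1.5 = 4 dB.
Threshold = output − output overshoot = -14 − 4 = -18 dB.

-18 dB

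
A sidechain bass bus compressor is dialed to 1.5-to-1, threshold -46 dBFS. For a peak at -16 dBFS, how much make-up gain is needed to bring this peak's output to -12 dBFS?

14 dB

Overshoot 30 dB → 30/1.5 = 20 dB after compression, so the compressed level is -46 + 20 = -26 dBFS.
Make-up = target − compressed = -12 − (-26) = 14 dB.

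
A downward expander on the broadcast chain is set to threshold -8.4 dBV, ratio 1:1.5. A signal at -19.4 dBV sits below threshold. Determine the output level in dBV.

The input is 11 dB below the -8.4 dBV threshold.
A 1:1.5 expander multiplies undershoot by 1.5: 11 × 1.5 = 16.5 dB below threshold.
Output = -8.4 − 16.5 = -24.9 dBV.

-24.9 dBV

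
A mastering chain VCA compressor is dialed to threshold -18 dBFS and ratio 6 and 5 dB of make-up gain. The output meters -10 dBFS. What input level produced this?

Before make-up, the level was -10 − 5 = -15 dBFS.
Post-compression overshoot = -15 − (-18) = 3 dB.
Input overshoot = R × output overshoot = 18 dB → input = -18 + 18 = 0 dBFS.

0 dBFS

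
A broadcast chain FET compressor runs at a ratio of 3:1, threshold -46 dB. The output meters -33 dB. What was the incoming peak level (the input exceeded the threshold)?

-7 dB

Post-compression overshoot = -33 − (-46) = 13 dB.
Before 3:1 compression the overshoot was 13 × 3 = 39 dB, so input = -46 + 39 = -7 dB.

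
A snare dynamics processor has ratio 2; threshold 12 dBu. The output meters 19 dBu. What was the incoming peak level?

Post-compression overshoot = 19 − 12 = 7 dB.
Input overshoot = R × output overshoot = 14 dB → input = 12 + 14 = 26 dBu.

26 dBu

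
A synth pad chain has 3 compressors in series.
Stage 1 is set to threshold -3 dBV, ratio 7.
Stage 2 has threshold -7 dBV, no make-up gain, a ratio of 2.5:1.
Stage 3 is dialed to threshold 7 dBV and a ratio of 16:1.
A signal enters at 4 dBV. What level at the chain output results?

Stage 1: 7 dB above -3 dBV, reduced 7:1 to 1 dB above → -2 dBV.
Stage 2: overshoot 5 dB → 5/2.5 = 2 dB → -5 dBV.
Stage 3: -5 dBV is at or below the 7 dBV threshold — no compression; output -5 dBV.

-5 dBV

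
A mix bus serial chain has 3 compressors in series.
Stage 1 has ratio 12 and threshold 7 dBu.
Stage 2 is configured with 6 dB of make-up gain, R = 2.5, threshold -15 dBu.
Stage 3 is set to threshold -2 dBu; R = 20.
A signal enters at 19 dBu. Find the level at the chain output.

Stage 1: overshoot 12 dB → 12/12 = 1 dB → 8 dBu.
Stage 2: overshoot 23 dB → 23/2.5 = 9.2 dB → -5.8 dBu; +6 dB make-up → 0.2 dBu.
Stage 3: 2.2 dB above -2 dBu, reduced 20:1 to 0.11 dB above → -1.89 dBu.

-1.89 dBu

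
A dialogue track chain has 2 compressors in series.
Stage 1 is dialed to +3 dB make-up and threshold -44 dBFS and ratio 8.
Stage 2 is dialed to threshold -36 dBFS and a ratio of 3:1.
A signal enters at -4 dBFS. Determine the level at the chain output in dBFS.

Stage 1: -4 dBFS is 40 dB over -44 dBFS; at 8:1 that becomes 5 dB over, giving -39 dBFS; +3 dB make-up → -36 dBFS.
Stage 2: below threshold (-36 ≤ -36); passes unchanged; output -36 dBFS.

-36 dBFS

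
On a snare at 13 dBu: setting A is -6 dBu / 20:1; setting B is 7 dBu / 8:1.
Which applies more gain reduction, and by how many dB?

A, by 12.8 dB

A: 19 dB over, compressed to 0.95 dB over, so 18.05 dB of GR.
B: 6 dB over, compressed to 0.75 dB over, so 5.25 dB of GR.
A reduces 12.8 dB more.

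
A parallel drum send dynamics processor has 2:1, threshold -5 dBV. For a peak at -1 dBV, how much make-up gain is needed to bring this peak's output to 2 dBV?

The peak compresses to -5 + 4/2 = -3 dBV.
To reach 2 dBV requires 2 − (-3) = 5 dB of make-up.

5 dB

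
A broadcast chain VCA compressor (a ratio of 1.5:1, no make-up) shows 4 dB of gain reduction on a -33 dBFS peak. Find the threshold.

Gain reduction = -33 − (-37) = 4 dB; output overshoot = GR / (R − 1) = 4 / 0.5 = 8 dB.
Threshold = output − output overshoot = -37 − 8 = -45 dBFS.

-45 dBFS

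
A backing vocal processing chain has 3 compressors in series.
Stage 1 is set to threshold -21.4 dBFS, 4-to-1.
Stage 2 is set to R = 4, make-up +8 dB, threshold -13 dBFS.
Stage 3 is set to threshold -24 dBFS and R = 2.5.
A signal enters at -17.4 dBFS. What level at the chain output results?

Stage 1: 4 dB above -21.4 dBFS, reduced 4:1 to 1 dB above → -20.4 dBFS.
Stage 2: -20.4 dBFS ≤ -13 dBFS, so stage 2 doesn't engage; make-up brings it to -12.4 dBFS.
Stage 3: overshoot 11.6 dB → 11.6/2.5 = 4.64 dB → -19.36 dBFS.

-19.36 dBFS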